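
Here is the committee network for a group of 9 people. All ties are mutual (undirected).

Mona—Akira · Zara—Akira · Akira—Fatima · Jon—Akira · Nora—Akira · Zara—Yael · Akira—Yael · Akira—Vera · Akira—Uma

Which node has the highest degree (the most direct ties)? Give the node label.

Akira

Degrees — Akira:8, Fatima:1, Jon:1, Mona:1, Nora:1, Uma:1, Vera:1, Yael:2, Zara:2.
The maximum is 8, attained only by Akira.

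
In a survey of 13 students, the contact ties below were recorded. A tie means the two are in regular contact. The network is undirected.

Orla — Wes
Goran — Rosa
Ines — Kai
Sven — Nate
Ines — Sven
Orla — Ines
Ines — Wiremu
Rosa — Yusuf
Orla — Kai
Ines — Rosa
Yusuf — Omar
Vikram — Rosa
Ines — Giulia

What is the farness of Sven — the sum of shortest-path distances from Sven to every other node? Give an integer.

Distances from Sven: Giulia:2, Goran:3, Ines:1, Kai:2, Nate:1, Omar:4, Orla:2, Rosa:2, Vikram:3, Wes:3, Wiremu:2, Yusuf:3.
Sum = 2 + 3 + 1 + 2 + 1 + 4 + 2 + 2 + 3 + 3 + 2 + 3 = 28.

28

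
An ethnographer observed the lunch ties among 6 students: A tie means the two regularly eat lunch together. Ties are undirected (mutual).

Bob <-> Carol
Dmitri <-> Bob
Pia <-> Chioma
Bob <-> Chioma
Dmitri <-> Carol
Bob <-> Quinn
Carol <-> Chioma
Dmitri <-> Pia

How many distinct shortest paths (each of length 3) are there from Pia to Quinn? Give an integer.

The shortest distance is 3. The length-3 paths are: Pia–Chioma–Bob–Quinn; Pia–Dmitri–Bob–Quinn.
That gives 2 distinct shortest paths.

2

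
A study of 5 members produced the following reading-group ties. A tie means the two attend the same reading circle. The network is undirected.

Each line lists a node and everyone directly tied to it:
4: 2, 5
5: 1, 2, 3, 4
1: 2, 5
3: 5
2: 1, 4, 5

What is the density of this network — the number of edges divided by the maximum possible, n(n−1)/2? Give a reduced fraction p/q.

3/5

There are 6 edges and 5 nodes, so the maximum possible is C(5,2) = 10.
Density = 6/10 = 3/5.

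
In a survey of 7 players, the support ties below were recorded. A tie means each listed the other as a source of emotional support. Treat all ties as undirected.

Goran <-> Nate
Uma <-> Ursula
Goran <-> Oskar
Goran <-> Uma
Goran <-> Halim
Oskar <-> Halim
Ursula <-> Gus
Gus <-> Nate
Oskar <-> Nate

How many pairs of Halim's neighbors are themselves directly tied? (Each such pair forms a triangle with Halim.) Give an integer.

Halim's neighbors: Goran and Oskar.
Neighbor pairs that are themselves tied: Halim–Goran–Oskar. Each forms one triangle with Halim, for 1 in total.

1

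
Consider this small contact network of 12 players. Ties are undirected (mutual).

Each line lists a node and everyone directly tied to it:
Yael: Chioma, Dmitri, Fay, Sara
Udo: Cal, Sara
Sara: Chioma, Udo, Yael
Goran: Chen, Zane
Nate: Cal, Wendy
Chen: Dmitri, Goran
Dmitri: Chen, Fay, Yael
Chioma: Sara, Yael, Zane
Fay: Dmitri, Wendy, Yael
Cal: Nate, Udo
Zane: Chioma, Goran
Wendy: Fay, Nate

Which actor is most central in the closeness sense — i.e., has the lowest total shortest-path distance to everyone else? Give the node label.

Farness (sum of distances to all others) for each node — Cal:33, Chen:30, Chioma:24, Dmitri:24, Fay:23, Goran:33, Nate:33, Sara:23, Udo:28, Wendy:28, Yael:21, Zane:30.
The smallest farness is 21, for Yael, so Yael has the highest closeness.

Yael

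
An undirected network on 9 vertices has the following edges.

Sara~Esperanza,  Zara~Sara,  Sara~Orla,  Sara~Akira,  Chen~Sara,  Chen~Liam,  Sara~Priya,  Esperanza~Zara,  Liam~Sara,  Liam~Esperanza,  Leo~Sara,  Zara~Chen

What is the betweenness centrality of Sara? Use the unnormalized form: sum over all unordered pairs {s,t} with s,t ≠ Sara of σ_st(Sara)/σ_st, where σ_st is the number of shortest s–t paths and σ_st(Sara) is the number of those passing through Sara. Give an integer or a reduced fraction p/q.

Pairs whose geodesics pass through Sara — Zara–Leo: 1; Zara–Liam: 1/3; Zara–Orla: 1; Zara–Akira: 1; Zara–Priya: 1; Leo–Liam: 1; Leo–Orla: 1; Leo–Akira: 1; Leo–Priya: 1; Leo–Esperanza: 1; Leo–Chen: 1; Liam–Orla: 1; Liam–Akira: 1; Liam–Priya: 1 … (+10 more pairs).
All other pairs contribute 0.
Summing the contributions gives betweenness(Sara) = 68/3.

68/3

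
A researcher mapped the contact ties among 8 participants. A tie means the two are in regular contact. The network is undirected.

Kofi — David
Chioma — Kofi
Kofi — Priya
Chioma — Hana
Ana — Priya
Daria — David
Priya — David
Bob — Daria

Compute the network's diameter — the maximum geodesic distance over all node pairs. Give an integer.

Eccentricity of each node (its greatest distance to any other): Ana:4, Bob:5, Chioma:4, Daria:4, David:3, Hana:5, Kofi:3, Priya:3.
The maximum eccentricity is 5, realized for instance by the pair Bob–Hana via Bob – Daria – David – Kofi – Chioma – Hana. So the diameter is 5.

5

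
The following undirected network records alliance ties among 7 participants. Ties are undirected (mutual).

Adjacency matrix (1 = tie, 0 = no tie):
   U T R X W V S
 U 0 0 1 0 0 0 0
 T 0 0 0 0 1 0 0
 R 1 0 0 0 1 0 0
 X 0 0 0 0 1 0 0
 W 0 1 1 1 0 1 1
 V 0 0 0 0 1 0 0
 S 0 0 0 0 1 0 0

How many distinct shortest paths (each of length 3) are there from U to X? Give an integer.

The shortest distance is 3, and the only length-3 path is U–R–W–X. So there is exactly 1 shortest path.

1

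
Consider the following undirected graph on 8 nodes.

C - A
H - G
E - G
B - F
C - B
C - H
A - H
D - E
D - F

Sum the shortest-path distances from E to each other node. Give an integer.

15

Distances from E: A:3, B:3, C:3, D:1, F:2, G:1, H:2.
Sum = 3 + 3 + 3 + 1 + 2 + 1 + 2 = 15.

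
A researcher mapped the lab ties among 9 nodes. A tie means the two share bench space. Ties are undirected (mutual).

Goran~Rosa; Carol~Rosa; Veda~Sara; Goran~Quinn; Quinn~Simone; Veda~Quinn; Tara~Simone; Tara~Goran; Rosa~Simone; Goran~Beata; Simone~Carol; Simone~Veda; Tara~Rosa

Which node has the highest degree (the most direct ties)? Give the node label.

Simone

Degrees — Beata:1, Carol:2, Goran:4, Quinn:3, Rosa:4, Sara:1, Simone:5, Tara:3, Veda:3.
The maximum is 5, attained only by Simone.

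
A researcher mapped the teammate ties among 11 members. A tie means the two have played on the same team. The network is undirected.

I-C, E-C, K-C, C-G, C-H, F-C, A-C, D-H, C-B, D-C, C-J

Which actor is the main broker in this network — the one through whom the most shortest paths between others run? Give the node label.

Unnormalized betweenness of each node: A:0, B:0, C:44, D:0, E:0, F:0, G:0, H:0, I:0, J:0, K:0.
C has the largest value, 44, making it the main broker — the node through which the most shortest paths run.

C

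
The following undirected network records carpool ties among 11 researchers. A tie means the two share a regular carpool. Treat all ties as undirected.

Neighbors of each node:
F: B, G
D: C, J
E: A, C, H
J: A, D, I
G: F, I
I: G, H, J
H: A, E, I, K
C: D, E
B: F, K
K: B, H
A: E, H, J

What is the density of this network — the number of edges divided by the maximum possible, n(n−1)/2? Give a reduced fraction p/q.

14/55

There are 14 edges and 11 nodes, so the maximum possible is C(11,2) = 55.
Density = 14/55.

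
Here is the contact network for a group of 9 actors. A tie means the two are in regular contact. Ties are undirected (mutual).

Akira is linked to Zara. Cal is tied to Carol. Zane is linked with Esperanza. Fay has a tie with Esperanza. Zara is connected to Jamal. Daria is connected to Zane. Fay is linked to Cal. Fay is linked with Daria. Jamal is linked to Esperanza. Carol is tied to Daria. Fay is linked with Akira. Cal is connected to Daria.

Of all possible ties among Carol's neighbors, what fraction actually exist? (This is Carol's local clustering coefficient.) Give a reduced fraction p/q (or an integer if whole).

1

Carol's neighbors: Cal and Daria (k = 2).
Possible neighbor pairs: C(2,2) = 1. Edges among them: Cal–Daria → e = 1.
Clustering(Carol) = 1/1.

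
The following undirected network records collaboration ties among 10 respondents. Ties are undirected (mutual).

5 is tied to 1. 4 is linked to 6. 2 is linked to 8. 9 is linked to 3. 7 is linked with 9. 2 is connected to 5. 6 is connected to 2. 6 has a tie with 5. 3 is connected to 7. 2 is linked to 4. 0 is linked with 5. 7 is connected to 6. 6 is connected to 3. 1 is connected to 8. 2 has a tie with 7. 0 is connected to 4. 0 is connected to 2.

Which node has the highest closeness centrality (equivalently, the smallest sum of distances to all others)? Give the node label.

Farness (sum of distances to all others) for each node — 0:17, 1:21, 2:12, 3:18, 4:17, 5:15, 6:13, 7:15, 8:18, 9:22.
The smallest farness is 12, for 2, so 2 has the highest closeness.

2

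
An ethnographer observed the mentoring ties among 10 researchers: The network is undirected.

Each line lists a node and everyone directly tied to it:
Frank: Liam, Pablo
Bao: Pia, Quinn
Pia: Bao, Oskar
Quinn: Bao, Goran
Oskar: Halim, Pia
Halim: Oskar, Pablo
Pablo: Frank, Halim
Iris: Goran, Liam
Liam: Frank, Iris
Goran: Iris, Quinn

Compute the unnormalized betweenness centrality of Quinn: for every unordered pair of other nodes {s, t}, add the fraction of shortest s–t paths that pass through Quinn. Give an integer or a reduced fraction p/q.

8

Pairs whose geodesics pass through Quinn — Pia–Liam: 1/2; Pia–Iris: 1; Pia–Goran: 1; Oskar–Iris: 1/2; Oskar–Goran: 1; Halim–Goran: 1/2; Frank–Bao: 1/2; Liam–Bao: 1; Iris–Bao: 1; Goran–Bao: 1.
All other pairs contribute 0.
Summing the contributions gives betweenness(Quinn) = 8.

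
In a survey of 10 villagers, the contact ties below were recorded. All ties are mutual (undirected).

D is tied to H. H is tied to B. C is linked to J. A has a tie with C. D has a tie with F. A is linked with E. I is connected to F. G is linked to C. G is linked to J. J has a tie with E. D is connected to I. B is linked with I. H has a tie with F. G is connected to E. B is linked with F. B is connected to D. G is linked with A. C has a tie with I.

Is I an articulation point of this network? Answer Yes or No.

Yes

Removing I leaves {A, C, E, G, and J} with no path to {B, D, F, and H}, so the network splits into 2 components. I is a cut vertex.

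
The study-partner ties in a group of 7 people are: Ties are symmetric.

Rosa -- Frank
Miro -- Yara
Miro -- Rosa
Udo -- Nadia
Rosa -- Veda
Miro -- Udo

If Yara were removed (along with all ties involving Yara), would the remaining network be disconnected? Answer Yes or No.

No

Even without Yara, every remaining node can still reach every other (the residual graph is connected), so Yara is not a cut vertex.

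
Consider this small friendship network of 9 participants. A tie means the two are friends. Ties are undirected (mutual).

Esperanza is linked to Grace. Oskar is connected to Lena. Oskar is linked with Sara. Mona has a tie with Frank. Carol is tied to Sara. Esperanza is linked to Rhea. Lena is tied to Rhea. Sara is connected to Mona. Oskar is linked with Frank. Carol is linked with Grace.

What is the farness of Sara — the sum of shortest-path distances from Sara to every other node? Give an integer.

Distances from Sara: Carol:1, Esperanza:3, Frank:2, Grace:2, Lena:2, Mona:1, Oskar:1, Rhea:3.
Sum = 1 + 3 + 2 + 2 + 2 + 1 + 1 + 3 = 15.

15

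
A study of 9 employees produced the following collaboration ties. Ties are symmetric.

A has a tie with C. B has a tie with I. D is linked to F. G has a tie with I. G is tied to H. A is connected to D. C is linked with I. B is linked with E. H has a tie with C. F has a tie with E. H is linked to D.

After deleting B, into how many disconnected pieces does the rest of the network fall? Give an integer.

B's neighbors (E and I) remain reachable from one another through other ties, so the rest of the network stays in one piece.

1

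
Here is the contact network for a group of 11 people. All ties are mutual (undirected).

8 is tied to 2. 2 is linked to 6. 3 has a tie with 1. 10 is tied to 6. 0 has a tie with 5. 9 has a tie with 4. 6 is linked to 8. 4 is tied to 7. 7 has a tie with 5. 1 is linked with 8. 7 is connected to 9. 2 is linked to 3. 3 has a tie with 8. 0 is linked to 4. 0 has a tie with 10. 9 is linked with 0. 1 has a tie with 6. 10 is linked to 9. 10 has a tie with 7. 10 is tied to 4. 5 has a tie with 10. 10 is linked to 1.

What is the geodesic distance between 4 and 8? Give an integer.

3

One shortest route is 4 – 10 – 6 – 8, which uses 3 edges, and at distance 2 from 4 we only reach {1, 5, 6}, which does not include 8. So d(4,8) = 3.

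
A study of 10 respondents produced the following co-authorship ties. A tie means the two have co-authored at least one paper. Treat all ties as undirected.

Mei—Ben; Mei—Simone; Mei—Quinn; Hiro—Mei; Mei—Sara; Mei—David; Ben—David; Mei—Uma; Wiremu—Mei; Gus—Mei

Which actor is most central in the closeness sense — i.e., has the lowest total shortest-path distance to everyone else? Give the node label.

Farness (sum of distances to all others) for each node — Ben:16, David:16, Gus:17, Hiro:17, Mei:9, Quinn:17, Sara:17, Simone:17, Uma:17, Wiremu:17.
The smallest farness is 9, for Mei, so Mei has the highest closeness.

Mei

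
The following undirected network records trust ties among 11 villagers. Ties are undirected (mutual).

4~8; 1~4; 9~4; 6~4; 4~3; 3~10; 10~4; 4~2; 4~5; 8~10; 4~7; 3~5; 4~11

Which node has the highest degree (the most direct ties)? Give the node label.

4

Degrees — 1:1, 2:1, 3:3, 4:10, 5:2, 6:1, 7:1, 8:2, 9:1, 10:3, 11:1.
The maximum is 10, attained only by 4.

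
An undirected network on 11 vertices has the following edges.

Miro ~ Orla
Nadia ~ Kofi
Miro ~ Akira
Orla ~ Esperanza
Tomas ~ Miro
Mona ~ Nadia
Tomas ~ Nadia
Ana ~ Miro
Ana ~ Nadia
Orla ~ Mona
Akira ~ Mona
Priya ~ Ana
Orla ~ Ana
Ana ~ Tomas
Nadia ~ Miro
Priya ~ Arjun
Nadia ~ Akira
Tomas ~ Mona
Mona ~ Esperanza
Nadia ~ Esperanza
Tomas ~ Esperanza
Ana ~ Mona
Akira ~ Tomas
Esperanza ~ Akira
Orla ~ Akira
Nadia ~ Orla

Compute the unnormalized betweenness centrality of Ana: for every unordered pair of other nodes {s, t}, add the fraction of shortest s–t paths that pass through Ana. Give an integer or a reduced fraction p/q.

491/30

Pairs whose geodesics pass through Ana — Nadia–Priya: 1; Nadia–Arjun: 1; Esperanza–Priya: 4/4; Esperanza–Arjun: 4/4; Tomas–Orla: 1/6; Tomas–Priya: 1; Tomas–Arjun: 1; Akira–Priya: 5/5; Akira–Arjun: 5/5; Mona–Miro: 1/5; Mona–Priya: 1; Mona–Arjun: 1; Orla–Priya: 1; Orla–Arjun: 1 … (+4 more pairs).
All other pairs contribute 0.
Summing the contributions gives betweenness(Ana) = 491/30.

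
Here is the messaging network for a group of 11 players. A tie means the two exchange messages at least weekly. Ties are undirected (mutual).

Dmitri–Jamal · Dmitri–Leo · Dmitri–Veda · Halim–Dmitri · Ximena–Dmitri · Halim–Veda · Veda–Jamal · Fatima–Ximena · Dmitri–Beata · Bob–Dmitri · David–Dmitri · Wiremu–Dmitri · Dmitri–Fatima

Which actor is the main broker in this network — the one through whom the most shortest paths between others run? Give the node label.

Unnormalized betweenness of each node: Beata:0, Bob:0, David:0, Dmitri:83/2, Fatima:0, Halim:0, Jamal:0, Leo:0, Veda:1/2, Wiremu:0, Ximena:0.
Dmitri has the largest value, 83/2, making it the main broker — the node through which the most shortest paths run.

Dmitri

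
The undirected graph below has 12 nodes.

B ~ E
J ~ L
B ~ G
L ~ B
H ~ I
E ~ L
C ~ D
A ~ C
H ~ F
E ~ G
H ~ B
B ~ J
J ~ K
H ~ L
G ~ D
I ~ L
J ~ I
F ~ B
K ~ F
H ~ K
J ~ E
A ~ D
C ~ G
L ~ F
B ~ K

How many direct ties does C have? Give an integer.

C is directly tied to A, D, and G. That is 3 neighbors, so the degree of C is 3.

3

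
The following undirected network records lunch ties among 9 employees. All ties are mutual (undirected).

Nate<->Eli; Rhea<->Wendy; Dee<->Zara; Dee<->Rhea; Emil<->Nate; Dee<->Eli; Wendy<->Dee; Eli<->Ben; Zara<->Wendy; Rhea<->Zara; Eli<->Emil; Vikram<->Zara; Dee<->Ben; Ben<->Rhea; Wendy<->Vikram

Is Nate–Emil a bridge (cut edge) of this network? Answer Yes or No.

Even without that edge, Nate still reaches Emil via Nate – Eli – Emil, so the network stays connected. Not a bridge.

No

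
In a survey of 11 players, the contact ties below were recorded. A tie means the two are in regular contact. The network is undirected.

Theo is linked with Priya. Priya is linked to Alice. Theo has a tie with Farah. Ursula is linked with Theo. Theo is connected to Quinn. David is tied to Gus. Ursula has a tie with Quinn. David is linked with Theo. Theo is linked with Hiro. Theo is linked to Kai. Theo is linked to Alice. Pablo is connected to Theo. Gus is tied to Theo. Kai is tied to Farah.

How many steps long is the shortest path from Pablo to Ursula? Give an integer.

2

One shortest route is Pablo – Theo – Ursula, which uses 2 edges, and Pablo and Ursula are not directly tied, so nothing shorter exists. So d(Pablo,Ursula) = 2.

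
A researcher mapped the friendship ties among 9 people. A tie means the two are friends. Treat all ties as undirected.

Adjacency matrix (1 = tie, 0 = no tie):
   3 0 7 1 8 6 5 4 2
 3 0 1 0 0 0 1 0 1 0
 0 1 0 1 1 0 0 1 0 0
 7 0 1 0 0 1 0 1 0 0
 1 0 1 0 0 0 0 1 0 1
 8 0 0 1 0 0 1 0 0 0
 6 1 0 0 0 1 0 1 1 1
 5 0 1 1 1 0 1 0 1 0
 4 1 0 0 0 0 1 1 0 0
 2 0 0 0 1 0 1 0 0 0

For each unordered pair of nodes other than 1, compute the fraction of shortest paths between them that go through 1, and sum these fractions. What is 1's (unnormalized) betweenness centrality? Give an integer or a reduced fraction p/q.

Pairs whose geodesics pass through 1 — 0–2: 1; 7–2: 2/4; 5–2: 1/2.
All other pairs contribute 0.
Summing the contributions gives betweenness(1) = 2.

2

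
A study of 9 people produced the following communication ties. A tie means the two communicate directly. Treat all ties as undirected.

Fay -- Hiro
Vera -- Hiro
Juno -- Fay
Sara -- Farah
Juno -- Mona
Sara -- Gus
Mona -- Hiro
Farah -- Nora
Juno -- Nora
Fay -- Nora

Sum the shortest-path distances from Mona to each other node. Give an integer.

Distances from Mona: Farah:3, Fay:2, Gus:5, Hiro:1, Juno:1, Nora:2, Sara:4, Vera:2.
Sum = 3 + 2 + 5 + 1 + 1 + 2 + 4 + 2 = 20.

20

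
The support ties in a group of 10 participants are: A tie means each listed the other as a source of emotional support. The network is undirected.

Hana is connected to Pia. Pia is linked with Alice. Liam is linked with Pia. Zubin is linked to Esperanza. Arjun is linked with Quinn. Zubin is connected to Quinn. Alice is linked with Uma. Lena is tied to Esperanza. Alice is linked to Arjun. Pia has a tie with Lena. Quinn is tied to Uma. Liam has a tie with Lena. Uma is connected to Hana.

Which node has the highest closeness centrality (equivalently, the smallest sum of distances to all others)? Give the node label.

Pia

Farness (sum of distances to all others) for each node — Alice:17, Arjun:20, Esperanza:20, Hana:19, Lena:18, Liam:21, Pia:16, Quinn:19, Uma:18, Zubin:20.
The smallest farness is 16, for Pia, so Pia has the highest closeness.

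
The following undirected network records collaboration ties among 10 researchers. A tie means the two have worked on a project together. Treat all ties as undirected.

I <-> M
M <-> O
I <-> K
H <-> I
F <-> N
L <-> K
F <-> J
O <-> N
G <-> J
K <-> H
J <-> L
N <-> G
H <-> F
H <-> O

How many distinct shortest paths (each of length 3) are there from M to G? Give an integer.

1

The shortest distance is 3, and the only length-3 path is M–O–N–G. So there is exactly 1 shortest path.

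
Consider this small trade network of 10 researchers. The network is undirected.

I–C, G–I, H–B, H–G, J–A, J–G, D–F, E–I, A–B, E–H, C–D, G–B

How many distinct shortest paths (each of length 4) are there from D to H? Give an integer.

2

The shortest distance is 4. The length-4 paths are: D–C–I–E–H; D–C–I–G–H.
That gives 2 distinct shortest paths.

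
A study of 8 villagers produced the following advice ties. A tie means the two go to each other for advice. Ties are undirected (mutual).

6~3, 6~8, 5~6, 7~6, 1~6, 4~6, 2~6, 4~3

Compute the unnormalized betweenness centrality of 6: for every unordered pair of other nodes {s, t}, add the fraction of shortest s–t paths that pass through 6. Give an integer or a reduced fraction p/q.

20

Pairs whose geodesics pass through 6 — 1–2: 1; 1–4: 1; 1–3: 1; 1–7: 1; 1–8: 1; 1–5: 1; 2–4: 1; 2–3: 1; 2–7: 1; 2–8: 1; 2–5: 1; 4–7: 1; 4–8: 1; 4–5: 1 … (+6 more pairs).
All other pairs contribute 0.
Summing the contributions gives betweenness(6) = 20.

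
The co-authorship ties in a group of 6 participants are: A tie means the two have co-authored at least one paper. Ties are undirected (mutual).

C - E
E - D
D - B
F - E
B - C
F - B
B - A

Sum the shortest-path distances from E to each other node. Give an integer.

Distances from E: A:3, B:2, C:1, D:1, F:1.
Sum = 3 + 2 + 1 + 1 + 1 = 8.

8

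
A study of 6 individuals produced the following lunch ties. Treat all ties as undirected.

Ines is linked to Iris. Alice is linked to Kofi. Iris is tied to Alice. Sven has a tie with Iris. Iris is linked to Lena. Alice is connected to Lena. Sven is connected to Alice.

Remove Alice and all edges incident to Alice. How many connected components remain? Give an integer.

2

Without Alice, the remaining ties split the others into: {Kofi}; {Ines, Iris, Lena, Sven}.
That's 2 separate components.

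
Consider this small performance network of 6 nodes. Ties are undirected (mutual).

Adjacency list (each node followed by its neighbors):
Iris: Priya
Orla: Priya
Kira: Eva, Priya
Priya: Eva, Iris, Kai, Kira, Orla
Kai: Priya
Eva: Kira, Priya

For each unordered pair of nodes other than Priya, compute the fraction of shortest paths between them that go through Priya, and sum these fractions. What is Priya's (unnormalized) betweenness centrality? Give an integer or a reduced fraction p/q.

Pairs whose geodesics pass through Priya — Eva–Kai: 1; Eva–Orla: 1; Eva–Iris: 1; Kai–Kira: 1; Kai–Orla: 1; Kai–Iris: 1; Kira–Orla: 1; Kira–Iris: 1; Orla–Iris: 1.
All other pairs contribute 0.
Summing the contributions gives betweenness(Priya) = 9.

9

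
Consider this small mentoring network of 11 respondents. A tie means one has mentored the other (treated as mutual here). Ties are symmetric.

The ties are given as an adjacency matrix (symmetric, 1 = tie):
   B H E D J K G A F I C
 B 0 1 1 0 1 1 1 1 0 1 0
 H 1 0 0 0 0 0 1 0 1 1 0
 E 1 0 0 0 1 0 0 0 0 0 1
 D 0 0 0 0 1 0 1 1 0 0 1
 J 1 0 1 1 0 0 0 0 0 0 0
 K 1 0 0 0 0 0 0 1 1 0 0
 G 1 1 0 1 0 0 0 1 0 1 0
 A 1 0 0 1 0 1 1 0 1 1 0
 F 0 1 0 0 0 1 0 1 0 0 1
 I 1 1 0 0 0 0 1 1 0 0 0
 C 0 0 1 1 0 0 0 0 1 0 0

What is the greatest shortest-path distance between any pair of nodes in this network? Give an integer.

Eccentricity of each node (its greatest distance to any other): A:2, B:2, C:3, D:2, E:2, F:3, G:2, H:2, I:3, J:3, K:2.
The maximum eccentricity is 3, realized for instance by the pair J–F via J – B – H – F. So the diameter is 3.

3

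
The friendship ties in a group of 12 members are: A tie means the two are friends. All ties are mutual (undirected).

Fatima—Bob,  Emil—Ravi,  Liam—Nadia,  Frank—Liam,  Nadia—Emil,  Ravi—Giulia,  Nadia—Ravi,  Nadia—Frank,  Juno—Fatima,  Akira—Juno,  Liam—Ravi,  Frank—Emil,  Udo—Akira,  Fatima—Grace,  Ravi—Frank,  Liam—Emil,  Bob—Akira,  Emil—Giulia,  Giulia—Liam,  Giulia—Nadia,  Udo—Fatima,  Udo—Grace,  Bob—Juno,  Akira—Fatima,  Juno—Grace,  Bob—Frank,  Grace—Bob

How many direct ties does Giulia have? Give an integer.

4

Giulia is directly tied to Emil, Liam, Nadia, and Ravi. That is 4 neighbors, so the degree of Giulia is 4.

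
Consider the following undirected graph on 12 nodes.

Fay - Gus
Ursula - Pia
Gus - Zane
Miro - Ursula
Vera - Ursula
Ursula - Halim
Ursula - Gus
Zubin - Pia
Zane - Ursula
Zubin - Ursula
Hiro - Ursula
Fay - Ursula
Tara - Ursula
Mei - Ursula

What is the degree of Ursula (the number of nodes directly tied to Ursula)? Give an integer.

11

Ursula is directly tied to Fay, Gus, Halim, Hiro, Mei, Miro, Pia, Tara, Vera, Zane, and Zubin. That is 11 neighbors, so the degree of Ursula is 11.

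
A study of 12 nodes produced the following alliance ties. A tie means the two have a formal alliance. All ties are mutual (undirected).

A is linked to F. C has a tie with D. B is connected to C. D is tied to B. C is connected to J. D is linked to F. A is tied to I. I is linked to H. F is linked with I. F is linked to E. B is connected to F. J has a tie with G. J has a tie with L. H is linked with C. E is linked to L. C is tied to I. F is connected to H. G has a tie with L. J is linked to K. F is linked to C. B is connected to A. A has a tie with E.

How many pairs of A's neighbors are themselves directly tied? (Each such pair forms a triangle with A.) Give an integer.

A's neighbors: B, E, F, and I.
Neighbor pairs that are themselves tied: A–B–F; A–E–F; A–F–I. Each forms one triangle with A, for 3 in total.

3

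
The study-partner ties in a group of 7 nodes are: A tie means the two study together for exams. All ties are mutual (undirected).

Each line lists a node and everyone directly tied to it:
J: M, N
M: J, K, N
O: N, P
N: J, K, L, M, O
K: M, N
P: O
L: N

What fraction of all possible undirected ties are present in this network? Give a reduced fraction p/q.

8/21

There are 8 edges and 7 nodes, so the maximum possible is C(7,2) = 21.
Density = 8/21.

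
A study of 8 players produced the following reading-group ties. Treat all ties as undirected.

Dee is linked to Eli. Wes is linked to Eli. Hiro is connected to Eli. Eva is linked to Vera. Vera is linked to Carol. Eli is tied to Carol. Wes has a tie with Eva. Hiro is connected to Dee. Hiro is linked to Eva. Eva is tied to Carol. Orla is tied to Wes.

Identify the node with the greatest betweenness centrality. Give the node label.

Wes

Unnormalized betweenness of each node: Carol:11/6, Dee:0, Eli:6, Eva:6, Hiro:11/6, Orla:0, Vera:0, Wes:19/3.
Wes has the largest value, 19/3, making it the main broker — the node through which the most shortest paths run.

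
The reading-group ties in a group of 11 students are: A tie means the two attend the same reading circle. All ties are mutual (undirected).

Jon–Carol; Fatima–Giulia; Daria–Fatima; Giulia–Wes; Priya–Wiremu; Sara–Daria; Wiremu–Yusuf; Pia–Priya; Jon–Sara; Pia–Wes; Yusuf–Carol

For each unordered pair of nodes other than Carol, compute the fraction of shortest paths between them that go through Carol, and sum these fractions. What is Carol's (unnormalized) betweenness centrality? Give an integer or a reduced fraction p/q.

10

Pairs whose geodesics pass through Carol — Sara–Yusuf: 1; Sara–Wiremu: 1; Sara–Priya: 1; Jon–Yusuf: 1; Jon–Wiremu: 1; Jon–Priya: 1; Jon–Pia: 1; Yusuf–Fatima: 1; Yusuf–Daria: 1; Wiremu–Daria: 1.
All other pairs contribute 0.
Summing the contributions gives betweenness(Carol) = 10.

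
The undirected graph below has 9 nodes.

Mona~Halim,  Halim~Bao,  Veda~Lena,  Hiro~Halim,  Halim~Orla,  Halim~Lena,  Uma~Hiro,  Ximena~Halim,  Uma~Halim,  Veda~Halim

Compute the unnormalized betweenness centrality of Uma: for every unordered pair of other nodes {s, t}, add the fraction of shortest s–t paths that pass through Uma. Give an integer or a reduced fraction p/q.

No shortest path between any pair of other nodes passes through Uma.
Summing the contributions gives betweenness(Uma) = 0.

0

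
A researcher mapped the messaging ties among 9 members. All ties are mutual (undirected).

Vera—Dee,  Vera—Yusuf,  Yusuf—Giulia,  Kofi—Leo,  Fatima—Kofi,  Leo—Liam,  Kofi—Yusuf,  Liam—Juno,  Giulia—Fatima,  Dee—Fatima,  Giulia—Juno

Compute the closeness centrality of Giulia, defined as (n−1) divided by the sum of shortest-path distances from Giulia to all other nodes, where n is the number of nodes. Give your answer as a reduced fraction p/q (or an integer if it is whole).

Distances from Giulia: Dee:2, Fatima:1, Juno:1, Kofi:2, Leo:3, Liam:2, Vera:2, Yusuf:1. Sum = 14.
n = 9, so closeness = 8/14 = 4/7.

4/7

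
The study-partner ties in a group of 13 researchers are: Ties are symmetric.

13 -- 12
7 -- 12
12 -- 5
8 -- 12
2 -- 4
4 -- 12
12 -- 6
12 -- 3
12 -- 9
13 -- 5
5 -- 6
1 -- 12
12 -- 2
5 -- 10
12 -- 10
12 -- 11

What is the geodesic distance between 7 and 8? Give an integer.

One shortest route is 7 – 12 – 8, which uses 2 edges, and 7 and 8 are not directly tied, so nothing shorter exists. So d(7,8) = 2.

2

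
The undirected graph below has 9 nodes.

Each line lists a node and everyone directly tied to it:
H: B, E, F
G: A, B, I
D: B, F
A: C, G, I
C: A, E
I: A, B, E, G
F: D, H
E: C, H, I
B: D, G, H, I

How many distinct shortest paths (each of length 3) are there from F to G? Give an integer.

The shortest distance is 3. The length-3 paths are: F–D–B–G; F–H–B–G.
That gives 2 distinct shortest paths.

2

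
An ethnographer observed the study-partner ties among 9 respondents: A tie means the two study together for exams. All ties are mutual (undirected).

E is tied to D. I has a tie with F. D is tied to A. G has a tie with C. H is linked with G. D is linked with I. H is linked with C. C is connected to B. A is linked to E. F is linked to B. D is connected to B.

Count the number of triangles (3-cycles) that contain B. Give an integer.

0

B's neighbors are C, D, and F, but none of them are tied to each other, so no triangle contains B.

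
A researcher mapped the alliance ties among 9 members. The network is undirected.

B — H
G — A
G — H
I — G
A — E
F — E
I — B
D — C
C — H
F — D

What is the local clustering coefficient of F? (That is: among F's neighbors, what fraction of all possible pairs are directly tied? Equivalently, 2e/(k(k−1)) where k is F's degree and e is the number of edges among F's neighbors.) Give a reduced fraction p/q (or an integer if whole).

0

F's neighbors: D and E (k = 2).
Possible neighbor pairs: C(2,2) = 1. Edges among them: none → e = 0.
Clustering(F) = 0/1.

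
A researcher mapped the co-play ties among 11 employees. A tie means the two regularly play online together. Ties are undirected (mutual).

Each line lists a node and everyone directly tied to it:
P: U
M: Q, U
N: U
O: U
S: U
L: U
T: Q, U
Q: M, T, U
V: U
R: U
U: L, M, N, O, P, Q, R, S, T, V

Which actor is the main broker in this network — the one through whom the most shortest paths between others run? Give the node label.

Unnormalized betweenness of each node: L:0, M:0, N:0, O:0, P:0, Q:1/2, R:0, S:0, T:0, U:85/2, V:0.
U has the largest value, 85/2, making it the main broker — the node through which the most shortest paths run.

U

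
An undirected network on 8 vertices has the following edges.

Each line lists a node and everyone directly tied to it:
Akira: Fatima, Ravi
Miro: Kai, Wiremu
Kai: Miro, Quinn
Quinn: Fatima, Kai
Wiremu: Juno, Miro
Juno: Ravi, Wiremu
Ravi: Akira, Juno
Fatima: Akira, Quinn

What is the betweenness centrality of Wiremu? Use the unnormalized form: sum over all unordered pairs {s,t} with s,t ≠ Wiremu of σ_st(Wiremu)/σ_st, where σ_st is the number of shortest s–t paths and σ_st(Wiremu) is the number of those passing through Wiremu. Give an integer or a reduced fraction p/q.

Pairs whose geodesics pass through Wiremu — Juno–Quinn: 1/2; Juno–Kai: 1; Juno–Miro: 1; Ravi–Kai: 1/2; Ravi–Miro: 1; Akira–Miro: 1/2.
All other pairs contribute 0.
Summing the contributions gives betweenness(Wiremu) = 9/2.

9/2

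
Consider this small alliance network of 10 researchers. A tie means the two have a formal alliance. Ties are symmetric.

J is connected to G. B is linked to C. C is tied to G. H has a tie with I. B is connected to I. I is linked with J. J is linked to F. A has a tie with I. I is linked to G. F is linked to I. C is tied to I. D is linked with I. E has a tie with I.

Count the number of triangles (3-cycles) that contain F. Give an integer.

F's neighbors: I and J.
Neighbor pairs that are themselves tied: F–I–J. Each forms one triangle with F, for 1 in total.

1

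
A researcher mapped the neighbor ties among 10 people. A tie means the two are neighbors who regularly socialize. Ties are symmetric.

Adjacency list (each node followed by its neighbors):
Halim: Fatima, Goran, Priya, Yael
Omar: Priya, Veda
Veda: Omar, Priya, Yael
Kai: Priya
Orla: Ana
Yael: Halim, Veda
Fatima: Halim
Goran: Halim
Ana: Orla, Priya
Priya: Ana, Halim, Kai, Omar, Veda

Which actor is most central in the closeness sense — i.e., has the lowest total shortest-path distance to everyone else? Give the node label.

Farness (sum of distances to all others) for each node — Ana:19, Fatima:23, Goran:23, Halim:15, Kai:21, Omar:19, Orla:27, Priya:13, Veda:18, Yael:20.
The smallest farness is 13, for Priya, so Priya has the highest closeness.

Priya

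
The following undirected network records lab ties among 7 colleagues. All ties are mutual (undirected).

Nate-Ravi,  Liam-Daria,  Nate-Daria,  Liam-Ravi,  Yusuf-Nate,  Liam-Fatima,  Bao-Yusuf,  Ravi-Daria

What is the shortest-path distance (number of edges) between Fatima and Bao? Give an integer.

One shortest route is Fatima – Liam – Ravi – Nate – Yusuf – Bao, which uses 5 edges, and at distance 4 from Fatima we only reach {Yusuf}, which does not include Bao. So d(Fatima,Bao) = 5.

5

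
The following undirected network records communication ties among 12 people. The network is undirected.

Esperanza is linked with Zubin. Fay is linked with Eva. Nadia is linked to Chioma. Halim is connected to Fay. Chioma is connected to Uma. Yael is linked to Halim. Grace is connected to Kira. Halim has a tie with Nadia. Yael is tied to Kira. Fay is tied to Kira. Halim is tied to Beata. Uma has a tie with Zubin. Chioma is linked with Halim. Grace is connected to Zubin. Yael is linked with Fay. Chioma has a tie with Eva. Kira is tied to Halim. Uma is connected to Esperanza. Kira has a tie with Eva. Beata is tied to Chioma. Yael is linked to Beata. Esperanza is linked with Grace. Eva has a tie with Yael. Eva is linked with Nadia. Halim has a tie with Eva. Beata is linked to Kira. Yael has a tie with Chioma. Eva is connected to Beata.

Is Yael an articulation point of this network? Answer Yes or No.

Even without Yael, every remaining node can still reach every other (the residual graph is connected), so Yael is not a cut vertex.

No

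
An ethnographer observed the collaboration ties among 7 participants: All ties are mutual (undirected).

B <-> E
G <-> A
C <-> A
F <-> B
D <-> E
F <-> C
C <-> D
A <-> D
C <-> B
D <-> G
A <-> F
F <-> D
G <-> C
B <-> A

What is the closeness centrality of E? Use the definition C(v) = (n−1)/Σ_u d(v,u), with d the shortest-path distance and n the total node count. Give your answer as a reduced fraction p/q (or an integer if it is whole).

Distances from E: A:2, B:1, C:2, D:1, F:2, G:2. Sum = 10.
n = 7, so closeness = 6/10 = 3/5.

3/5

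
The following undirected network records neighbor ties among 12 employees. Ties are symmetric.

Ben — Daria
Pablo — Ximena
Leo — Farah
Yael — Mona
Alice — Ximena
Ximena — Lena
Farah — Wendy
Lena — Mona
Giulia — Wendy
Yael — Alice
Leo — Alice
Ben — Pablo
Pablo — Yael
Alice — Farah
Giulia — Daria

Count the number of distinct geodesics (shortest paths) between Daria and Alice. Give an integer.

3

The shortest distance is 4. The length-4 paths are: Daria–Ben–Pablo–Yael–Alice; Daria–Ben–Pablo–Ximena–Alice; Daria–Giulia–Wendy–Farah–Alice.
That gives 3 distinct shortest paths.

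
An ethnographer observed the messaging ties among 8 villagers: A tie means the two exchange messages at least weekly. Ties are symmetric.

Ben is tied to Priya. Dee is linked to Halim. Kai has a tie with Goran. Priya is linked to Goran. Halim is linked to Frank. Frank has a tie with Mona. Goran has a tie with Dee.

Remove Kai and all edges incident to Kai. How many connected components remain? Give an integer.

1

Kai's neighbors (Goran) remain reachable from one another through other ties, so the rest of the network stays in one piece.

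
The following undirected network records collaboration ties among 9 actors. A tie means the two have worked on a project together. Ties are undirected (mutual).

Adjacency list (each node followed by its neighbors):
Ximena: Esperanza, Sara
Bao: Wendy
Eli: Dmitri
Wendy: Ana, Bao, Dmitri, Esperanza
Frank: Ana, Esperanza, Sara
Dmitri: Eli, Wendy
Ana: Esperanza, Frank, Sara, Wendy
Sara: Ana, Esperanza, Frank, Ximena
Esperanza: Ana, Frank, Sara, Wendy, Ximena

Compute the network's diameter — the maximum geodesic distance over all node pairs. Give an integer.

4

Eccentricity of each node (its greatest distance to any other): Ana:3, Bao:3, Dmitri:3, Eli:4, Esperanza:3, Frank:4, Sara:4, Wendy:2, Ximena:4.
The maximum eccentricity is 4, realized for instance by the pair Sara–Eli via Sara – Esperanza – Wendy – Dmitri – Eli. So the diameter is 4.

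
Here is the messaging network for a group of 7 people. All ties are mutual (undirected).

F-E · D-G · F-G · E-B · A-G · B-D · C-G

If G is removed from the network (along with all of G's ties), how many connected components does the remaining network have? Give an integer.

Without G, the remaining ties split the others into: {B, D, E, F}; {C}; {A}.
That's 3 separate components.

3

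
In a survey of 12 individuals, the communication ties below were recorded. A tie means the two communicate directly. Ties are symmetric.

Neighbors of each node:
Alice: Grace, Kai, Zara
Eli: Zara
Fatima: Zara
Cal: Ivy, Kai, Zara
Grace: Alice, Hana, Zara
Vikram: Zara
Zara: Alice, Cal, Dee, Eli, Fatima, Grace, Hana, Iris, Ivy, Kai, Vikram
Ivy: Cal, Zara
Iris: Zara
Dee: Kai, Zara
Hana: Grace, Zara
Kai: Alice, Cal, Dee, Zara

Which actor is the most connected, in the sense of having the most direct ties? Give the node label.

Degrees — Alice:3, Cal:3, Dee:2, Eli:1, Fatima:1, Grace:3, Hana:2, Iris:1, Ivy:2, Kai:4, Vikram:1, Zara:11.
The maximum is 11, attained only by Zara.

Zara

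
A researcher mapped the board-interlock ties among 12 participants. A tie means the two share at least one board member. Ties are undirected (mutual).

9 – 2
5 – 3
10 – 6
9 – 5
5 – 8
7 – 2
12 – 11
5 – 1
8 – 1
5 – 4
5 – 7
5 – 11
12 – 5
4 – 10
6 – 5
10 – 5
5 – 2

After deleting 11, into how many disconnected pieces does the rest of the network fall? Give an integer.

1

11's neighbors (5 and 12) remain reachable from one another through other ties, so the rest of the network stays in one piece.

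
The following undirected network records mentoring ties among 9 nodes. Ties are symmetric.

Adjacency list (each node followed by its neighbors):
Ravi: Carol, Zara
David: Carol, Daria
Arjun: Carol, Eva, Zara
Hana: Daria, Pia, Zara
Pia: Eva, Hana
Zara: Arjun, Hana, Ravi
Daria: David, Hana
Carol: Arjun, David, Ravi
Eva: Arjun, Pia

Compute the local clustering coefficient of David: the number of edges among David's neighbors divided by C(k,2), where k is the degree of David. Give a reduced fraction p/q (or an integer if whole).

David's neighbors: Carol and Daria (k = 2).
Possible neighbor pairs: C(2,2) = 1. Edges among them: none → e = 0.
Clustering(David) = 0/1.

0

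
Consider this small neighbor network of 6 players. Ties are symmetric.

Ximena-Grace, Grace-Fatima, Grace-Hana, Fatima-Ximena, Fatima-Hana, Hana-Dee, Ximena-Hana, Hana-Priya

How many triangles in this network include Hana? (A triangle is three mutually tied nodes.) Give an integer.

Hana's neighbors: Dee, Fatima, Grace, Priya, and Ximena.
Neighbor pairs that are themselves tied: Hana–Fatima–Grace; Hana–Fatima–Ximena; Hana–Grace–Ximena. Each forms one triangle with Hana, for 3 in total.

3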